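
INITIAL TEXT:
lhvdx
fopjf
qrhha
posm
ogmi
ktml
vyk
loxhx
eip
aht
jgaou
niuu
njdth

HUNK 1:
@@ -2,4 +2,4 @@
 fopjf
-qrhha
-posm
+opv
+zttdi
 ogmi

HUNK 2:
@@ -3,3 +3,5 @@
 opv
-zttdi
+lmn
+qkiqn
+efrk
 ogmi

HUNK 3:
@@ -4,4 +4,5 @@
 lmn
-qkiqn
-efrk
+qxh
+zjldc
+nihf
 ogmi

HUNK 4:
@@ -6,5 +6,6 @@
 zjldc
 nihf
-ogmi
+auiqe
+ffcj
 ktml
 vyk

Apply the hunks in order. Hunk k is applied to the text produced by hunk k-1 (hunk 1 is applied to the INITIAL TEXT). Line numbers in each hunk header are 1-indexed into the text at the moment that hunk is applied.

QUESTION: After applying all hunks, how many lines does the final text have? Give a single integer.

Hunk 1: at line 2 remove [qrhha,posm] add [opv,zttdi] -> 13 lines: lhvdx fopjf opv zttdi ogmi ktml vyk loxhx eip aht jgaou niuu njdth
Hunk 2: at line 3 remove [zttdi] add [lmn,qkiqn,efrk] -> 15 lines: lhvdx fopjf opv lmn qkiqn efrk ogmi ktml vyk loxhx eip aht jgaou niuu njdth
Hunk 3: at line 4 remove [qkiqn,efrk] add [qxh,zjldc,nihf] -> 16 lines: lhvdx fopjf opv lmn qxh zjldc nihf ogmi ktml vyk loxhx eip aht jgaou niuu njdth
Hunk 4: at line 6 remove [ogmi] add [auiqe,ffcj] -> 17 lines: lhvdx fopjf opv lmn qxh zjldc nihf auiqe ffcj ktml vyk loxhx eip aht jgaou niuu njdth
Final line count: 17

Answer: 17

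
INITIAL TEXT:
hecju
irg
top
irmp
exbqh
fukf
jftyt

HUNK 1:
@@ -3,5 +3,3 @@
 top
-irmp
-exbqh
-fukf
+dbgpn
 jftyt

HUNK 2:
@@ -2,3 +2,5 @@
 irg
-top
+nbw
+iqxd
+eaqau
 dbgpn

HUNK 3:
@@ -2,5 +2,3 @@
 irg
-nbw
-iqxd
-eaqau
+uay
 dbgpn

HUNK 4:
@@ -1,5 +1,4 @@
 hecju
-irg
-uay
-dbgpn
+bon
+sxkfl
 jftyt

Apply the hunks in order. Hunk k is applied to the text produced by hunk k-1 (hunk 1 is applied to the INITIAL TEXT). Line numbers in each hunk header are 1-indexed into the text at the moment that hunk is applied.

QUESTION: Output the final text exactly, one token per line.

Answer: hecju
bon
sxkfl
jftyt

Derivation:
Hunk 1: at line 3 remove [irmp,exbqh,fukf] add [dbgpn] -> 5 lines: hecju irg top dbgpn jftyt
Hunk 2: at line 2 remove [top] add [nbw,iqxd,eaqau] -> 7 lines: hecju irg nbw iqxd eaqau dbgpn jftyt
Hunk 3: at line 2 remove [nbw,iqxd,eaqau] add [uay] -> 5 lines: hecju irg uay dbgpn jftyt
Hunk 4: at line 1 remove [irg,uay,dbgpn] add [bon,sxkfl] -> 4 lines: hecju bon sxkfl jftyt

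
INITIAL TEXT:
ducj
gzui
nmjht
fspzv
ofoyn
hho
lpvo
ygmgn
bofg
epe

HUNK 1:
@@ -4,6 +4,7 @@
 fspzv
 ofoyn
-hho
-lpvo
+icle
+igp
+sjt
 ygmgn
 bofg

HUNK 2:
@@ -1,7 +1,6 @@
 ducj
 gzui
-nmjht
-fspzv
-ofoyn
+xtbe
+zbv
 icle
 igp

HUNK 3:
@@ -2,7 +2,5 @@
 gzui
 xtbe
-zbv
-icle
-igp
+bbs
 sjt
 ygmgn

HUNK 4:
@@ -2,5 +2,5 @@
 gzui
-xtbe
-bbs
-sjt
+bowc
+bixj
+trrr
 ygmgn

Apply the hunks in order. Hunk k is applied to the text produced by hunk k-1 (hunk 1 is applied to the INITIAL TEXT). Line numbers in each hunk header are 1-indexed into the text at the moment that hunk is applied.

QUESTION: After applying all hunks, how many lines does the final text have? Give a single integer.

Answer: 8

Derivation:
Hunk 1: at line 4 remove [hho,lpvo] add [icle,igp,sjt] -> 11 lines: ducj gzui nmjht fspzv ofoyn icle igp sjt ygmgn bofg epe
Hunk 2: at line 1 remove [nmjht,fspzv,ofoyn] add [xtbe,zbv] -> 10 lines: ducj gzui xtbe zbv icle igp sjt ygmgn bofg epe
Hunk 3: at line 2 remove [zbv,icle,igp] add [bbs] -> 8 lines: ducj gzui xtbe bbs sjt ygmgn bofg epe
Hunk 4: at line 2 remove [xtbe,bbs,sjt] add [bowc,bixj,trrr] -> 8 lines: ducj gzui bowc bixj trrr ygmgn bofg epe
Final line count: 8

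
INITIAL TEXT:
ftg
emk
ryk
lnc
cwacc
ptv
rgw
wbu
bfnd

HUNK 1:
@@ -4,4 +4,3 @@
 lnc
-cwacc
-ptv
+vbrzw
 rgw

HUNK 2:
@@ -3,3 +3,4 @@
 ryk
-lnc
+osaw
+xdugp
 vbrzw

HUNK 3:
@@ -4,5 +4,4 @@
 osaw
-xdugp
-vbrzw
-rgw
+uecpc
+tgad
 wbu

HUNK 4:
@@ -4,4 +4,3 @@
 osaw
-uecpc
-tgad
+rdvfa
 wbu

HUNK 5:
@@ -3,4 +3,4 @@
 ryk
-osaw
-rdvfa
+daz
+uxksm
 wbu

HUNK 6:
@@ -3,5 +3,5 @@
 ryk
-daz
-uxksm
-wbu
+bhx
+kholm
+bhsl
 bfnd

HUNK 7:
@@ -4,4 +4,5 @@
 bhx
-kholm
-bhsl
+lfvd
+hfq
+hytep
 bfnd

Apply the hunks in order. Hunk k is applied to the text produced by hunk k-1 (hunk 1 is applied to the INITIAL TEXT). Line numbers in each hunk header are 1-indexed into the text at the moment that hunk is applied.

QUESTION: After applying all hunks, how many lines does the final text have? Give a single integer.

Answer: 8

Derivation:
Hunk 1: at line 4 remove [cwacc,ptv] add [vbrzw] -> 8 lines: ftg emk ryk lnc vbrzw rgw wbu bfnd
Hunk 2: at line 3 remove [lnc] add [osaw,xdugp] -> 9 lines: ftg emk ryk osaw xdugp vbrzw rgw wbu bfnd
Hunk 3: at line 4 remove [xdugp,vbrzw,rgw] add [uecpc,tgad] -> 8 lines: ftg emk ryk osaw uecpc tgad wbu bfnd
Hunk 4: at line 4 remove [uecpc,tgad] add [rdvfa] -> 7 lines: ftg emk ryk osaw rdvfa wbu bfnd
Hunk 5: at line 3 remove [osaw,rdvfa] add [daz,uxksm] -> 7 lines: ftg emk ryk daz uxksm wbu bfnd
Hunk 6: at line 3 remove [daz,uxksm,wbu] add [bhx,kholm,bhsl] -> 7 lines: ftg emk ryk bhx kholm bhsl bfnd
Hunk 7: at line 4 remove [kholm,bhsl] add [lfvd,hfq,hytep] -> 8 lines: ftg emk ryk bhx lfvd hfq hytep bfnd
Final line count: 8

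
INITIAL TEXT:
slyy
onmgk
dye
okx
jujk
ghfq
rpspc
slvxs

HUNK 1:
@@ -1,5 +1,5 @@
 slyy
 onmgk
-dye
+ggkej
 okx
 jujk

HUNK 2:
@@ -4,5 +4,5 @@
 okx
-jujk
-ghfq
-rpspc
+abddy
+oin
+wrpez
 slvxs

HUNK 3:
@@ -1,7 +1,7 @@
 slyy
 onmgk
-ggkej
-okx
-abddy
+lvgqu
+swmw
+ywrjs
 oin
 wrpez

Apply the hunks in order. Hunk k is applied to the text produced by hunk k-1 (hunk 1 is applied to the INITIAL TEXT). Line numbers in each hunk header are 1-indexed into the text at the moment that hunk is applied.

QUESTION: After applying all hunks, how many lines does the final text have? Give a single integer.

Hunk 1: at line 1 remove [dye] add [ggkej] -> 8 lines: slyy onmgk ggkej okx jujk ghfq rpspc slvxs
Hunk 2: at line 4 remove [jujk,ghfq,rpspc] add [abddy,oin,wrpez] -> 8 lines: slyy onmgk ggkej okx abddy oin wrpez slvxs
Hunk 3: at line 1 remove [ggkej,okx,abddy] add [lvgqu,swmw,ywrjs] -> 8 lines: slyy onmgk lvgqu swmw ywrjs oin wrpez slvxs
Final line count: 8

Answer: 8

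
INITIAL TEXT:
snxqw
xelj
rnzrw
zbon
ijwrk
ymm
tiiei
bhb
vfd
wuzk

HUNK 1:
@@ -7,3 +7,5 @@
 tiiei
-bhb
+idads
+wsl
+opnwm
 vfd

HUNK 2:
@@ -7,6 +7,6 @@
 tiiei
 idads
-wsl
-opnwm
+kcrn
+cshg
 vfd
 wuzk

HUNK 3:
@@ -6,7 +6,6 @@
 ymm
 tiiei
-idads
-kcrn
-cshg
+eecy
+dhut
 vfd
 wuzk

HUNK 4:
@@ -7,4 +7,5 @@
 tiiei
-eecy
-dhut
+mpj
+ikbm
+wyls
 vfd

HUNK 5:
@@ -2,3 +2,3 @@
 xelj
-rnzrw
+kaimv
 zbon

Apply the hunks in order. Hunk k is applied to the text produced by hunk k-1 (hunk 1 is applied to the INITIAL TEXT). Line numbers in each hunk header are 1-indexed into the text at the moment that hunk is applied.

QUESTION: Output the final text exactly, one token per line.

Answer: snxqw
xelj
kaimv
zbon
ijwrk
ymm
tiiei
mpj
ikbm
wyls
vfd
wuzk

Derivation:
Hunk 1: at line 7 remove [bhb] add [idads,wsl,opnwm] -> 12 lines: snxqw xelj rnzrw zbon ijwrk ymm tiiei idads wsl opnwm vfd wuzk
Hunk 2: at line 7 remove [wsl,opnwm] add [kcrn,cshg] -> 12 lines: snxqw xelj rnzrw zbon ijwrk ymm tiiei idads kcrn cshg vfd wuzk
Hunk 3: at line 6 remove [idads,kcrn,cshg] add [eecy,dhut] -> 11 lines: snxqw xelj rnzrw zbon ijwrk ymm tiiei eecy dhut vfd wuzk
Hunk 4: at line 7 remove [eecy,dhut] add [mpj,ikbm,wyls] -> 12 lines: snxqw xelj rnzrw zbon ijwrk ymm tiiei mpj ikbm wyls vfd wuzk
Hunk 5: at line 2 remove [rnzrw] add [kaimv] -> 12 lines: snxqw xelj kaimv zbon ijwrk ymm tiiei mpj ikbm wyls vfd wuzk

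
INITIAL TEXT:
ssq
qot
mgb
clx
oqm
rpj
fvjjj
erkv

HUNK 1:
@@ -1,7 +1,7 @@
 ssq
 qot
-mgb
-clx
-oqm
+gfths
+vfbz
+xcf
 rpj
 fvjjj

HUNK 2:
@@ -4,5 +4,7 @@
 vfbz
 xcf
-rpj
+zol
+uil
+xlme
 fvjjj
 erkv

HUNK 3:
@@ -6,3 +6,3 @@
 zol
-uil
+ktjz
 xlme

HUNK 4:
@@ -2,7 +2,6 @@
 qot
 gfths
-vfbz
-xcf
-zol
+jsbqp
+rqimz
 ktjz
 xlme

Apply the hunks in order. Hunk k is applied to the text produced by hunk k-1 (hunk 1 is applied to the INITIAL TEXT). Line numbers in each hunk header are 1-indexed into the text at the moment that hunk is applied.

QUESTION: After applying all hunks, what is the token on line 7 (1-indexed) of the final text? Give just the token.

Answer: xlme

Derivation:
Hunk 1: at line 1 remove [mgb,clx,oqm] add [gfths,vfbz,xcf] -> 8 lines: ssq qot gfths vfbz xcf rpj fvjjj erkv
Hunk 2: at line 4 remove [rpj] add [zol,uil,xlme] -> 10 lines: ssq qot gfths vfbz xcf zol uil xlme fvjjj erkv
Hunk 3: at line 6 remove [uil] add [ktjz] -> 10 lines: ssq qot gfths vfbz xcf zol ktjz xlme fvjjj erkv
Hunk 4: at line 2 remove [vfbz,xcf,zol] add [jsbqp,rqimz] -> 9 lines: ssq qot gfths jsbqp rqimz ktjz xlme fvjjj erkv
Final line 7: xlme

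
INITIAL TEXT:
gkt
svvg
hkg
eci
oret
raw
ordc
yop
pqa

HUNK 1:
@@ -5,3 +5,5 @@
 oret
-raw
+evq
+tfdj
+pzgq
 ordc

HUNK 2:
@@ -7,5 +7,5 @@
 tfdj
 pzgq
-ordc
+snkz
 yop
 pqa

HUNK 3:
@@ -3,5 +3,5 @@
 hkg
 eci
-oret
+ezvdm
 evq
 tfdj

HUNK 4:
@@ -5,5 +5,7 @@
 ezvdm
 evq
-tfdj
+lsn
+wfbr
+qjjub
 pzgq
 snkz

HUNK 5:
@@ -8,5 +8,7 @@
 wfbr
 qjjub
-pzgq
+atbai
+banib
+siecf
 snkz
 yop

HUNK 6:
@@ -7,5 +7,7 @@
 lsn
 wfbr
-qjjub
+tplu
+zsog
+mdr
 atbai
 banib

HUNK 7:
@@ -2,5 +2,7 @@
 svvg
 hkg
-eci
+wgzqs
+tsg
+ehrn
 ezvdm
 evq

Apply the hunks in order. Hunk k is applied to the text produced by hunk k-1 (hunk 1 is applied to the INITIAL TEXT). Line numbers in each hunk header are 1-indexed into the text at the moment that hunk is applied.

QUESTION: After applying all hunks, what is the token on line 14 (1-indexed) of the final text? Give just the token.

Answer: atbai

Derivation:
Hunk 1: at line 5 remove [raw] add [evq,tfdj,pzgq] -> 11 lines: gkt svvg hkg eci oret evq tfdj pzgq ordc yop pqa
Hunk 2: at line 7 remove [ordc] add [snkz] -> 11 lines: gkt svvg hkg eci oret evq tfdj pzgq snkz yop pqa
Hunk 3: at line 3 remove [oret] add [ezvdm] -> 11 lines: gkt svvg hkg eci ezvdm evq tfdj pzgq snkz yop pqa
Hunk 4: at line 5 remove [tfdj] add [lsn,wfbr,qjjub] -> 13 lines: gkt svvg hkg eci ezvdm evq lsn wfbr qjjub pzgq snkz yop pqa
Hunk 5: at line 8 remove [pzgq] add [atbai,banib,siecf] -> 15 lines: gkt svvg hkg eci ezvdm evq lsn wfbr qjjub atbai banib siecf snkz yop pqa
Hunk 6: at line 7 remove [qjjub] add [tplu,zsog,mdr] -> 17 lines: gkt svvg hkg eci ezvdm evq lsn wfbr tplu zsog mdr atbai banib siecf snkz yop pqa
Hunk 7: at line 2 remove [eci] add [wgzqs,tsg,ehrn] -> 19 lines: gkt svvg hkg wgzqs tsg ehrn ezvdm evq lsn wfbr tplu zsog mdr atbai banib siecf snkz yop pqa
Final line 14: atbai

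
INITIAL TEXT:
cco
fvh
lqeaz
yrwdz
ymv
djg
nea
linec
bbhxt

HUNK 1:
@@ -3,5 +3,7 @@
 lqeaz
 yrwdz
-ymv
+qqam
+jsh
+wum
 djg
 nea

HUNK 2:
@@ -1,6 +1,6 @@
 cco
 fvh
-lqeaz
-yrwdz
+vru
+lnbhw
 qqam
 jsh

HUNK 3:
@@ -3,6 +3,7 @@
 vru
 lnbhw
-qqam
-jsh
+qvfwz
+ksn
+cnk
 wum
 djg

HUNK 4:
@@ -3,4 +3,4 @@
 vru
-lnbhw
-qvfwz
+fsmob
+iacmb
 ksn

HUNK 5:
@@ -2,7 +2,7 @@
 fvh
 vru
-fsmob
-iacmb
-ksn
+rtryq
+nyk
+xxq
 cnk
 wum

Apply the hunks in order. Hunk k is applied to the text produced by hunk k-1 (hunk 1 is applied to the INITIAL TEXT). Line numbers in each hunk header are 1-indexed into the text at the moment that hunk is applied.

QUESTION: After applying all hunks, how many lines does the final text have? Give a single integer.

Hunk 1: at line 3 remove [ymv] add [qqam,jsh,wum] -> 11 lines: cco fvh lqeaz yrwdz qqam jsh wum djg nea linec bbhxt
Hunk 2: at line 1 remove [lqeaz,yrwdz] add [vru,lnbhw] -> 11 lines: cco fvh vru lnbhw qqam jsh wum djg nea linec bbhxt
Hunk 3: at line 3 remove [qqam,jsh] add [qvfwz,ksn,cnk] -> 12 lines: cco fvh vru lnbhw qvfwz ksn cnk wum djg nea linec bbhxt
Hunk 4: at line 3 remove [lnbhw,qvfwz] add [fsmob,iacmb] -> 12 lines: cco fvh vru fsmob iacmb ksn cnk wum djg nea linec bbhxt
Hunk 5: at line 2 remove [fsmob,iacmb,ksn] add [rtryq,nyk,xxq] -> 12 lines: cco fvh vru rtryq nyk xxq cnk wum djg nea linec bbhxt
Final line count: 12

Answer: 12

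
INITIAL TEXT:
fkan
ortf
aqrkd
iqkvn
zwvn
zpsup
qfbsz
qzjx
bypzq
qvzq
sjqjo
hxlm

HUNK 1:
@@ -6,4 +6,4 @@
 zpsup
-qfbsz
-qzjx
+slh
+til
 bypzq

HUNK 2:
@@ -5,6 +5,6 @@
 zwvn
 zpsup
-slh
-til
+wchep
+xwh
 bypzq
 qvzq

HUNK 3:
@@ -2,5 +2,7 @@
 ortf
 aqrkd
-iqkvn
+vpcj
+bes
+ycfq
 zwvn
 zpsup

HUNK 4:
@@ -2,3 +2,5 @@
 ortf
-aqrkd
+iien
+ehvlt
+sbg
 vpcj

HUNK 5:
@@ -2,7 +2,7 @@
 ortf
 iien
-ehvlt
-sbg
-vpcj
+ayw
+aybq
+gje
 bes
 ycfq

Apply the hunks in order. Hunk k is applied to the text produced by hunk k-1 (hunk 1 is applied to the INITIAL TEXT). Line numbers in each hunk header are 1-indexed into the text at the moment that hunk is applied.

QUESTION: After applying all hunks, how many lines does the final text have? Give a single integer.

Hunk 1: at line 6 remove [qfbsz,qzjx] add [slh,til] -> 12 lines: fkan ortf aqrkd iqkvn zwvn zpsup slh til bypzq qvzq sjqjo hxlm
Hunk 2: at line 5 remove [slh,til] add [wchep,xwh] -> 12 lines: fkan ortf aqrkd iqkvn zwvn zpsup wchep xwh bypzq qvzq sjqjo hxlm
Hunk 3: at line 2 remove [iqkvn] add [vpcj,bes,ycfq] -> 14 lines: fkan ortf aqrkd vpcj bes ycfq zwvn zpsup wchep xwh bypzq qvzq sjqjo hxlm
Hunk 4: at line 2 remove [aqrkd] add [iien,ehvlt,sbg] -> 16 lines: fkan ortf iien ehvlt sbg vpcj bes ycfq zwvn zpsup wchep xwh bypzq qvzq sjqjo hxlm
Hunk 5: at line 2 remove [ehvlt,sbg,vpcj] add [ayw,aybq,gje] -> 16 lines: fkan ortf iien ayw aybq gje bes ycfq zwvn zpsup wchep xwh bypzq qvzq sjqjo hxlm
Final line count: 16

Answer: 16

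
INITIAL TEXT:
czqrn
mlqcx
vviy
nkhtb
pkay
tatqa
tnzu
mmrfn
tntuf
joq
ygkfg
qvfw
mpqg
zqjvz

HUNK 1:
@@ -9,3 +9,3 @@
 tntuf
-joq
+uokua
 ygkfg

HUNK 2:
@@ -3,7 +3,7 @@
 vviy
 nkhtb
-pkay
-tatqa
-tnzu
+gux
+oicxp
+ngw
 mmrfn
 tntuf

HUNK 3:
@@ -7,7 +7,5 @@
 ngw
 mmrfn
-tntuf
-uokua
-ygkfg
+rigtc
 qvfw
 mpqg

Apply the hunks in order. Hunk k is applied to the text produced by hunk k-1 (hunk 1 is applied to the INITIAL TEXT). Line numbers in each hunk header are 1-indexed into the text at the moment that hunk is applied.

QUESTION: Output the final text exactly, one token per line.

Hunk 1: at line 9 remove [joq] add [uokua] -> 14 lines: czqrn mlqcx vviy nkhtb pkay tatqa tnzu mmrfn tntuf uokua ygkfg qvfw mpqg zqjvz
Hunk 2: at line 3 remove [pkay,tatqa,tnzu] add [gux,oicxp,ngw] -> 14 lines: czqrn mlqcx vviy nkhtb gux oicxp ngw mmrfn tntuf uokua ygkfg qvfw mpqg zqjvz
Hunk 3: at line 7 remove [tntuf,uokua,ygkfg] add [rigtc] -> 12 lines: czqrn mlqcx vviy nkhtb gux oicxp ngw mmrfn rigtc qvfw mpqg zqjvz

Answer: czqrn
mlqcx
vviy
nkhtb
gux
oicxp
ngw
mmrfn
rigtc
qvfw
mpqg
zqjvz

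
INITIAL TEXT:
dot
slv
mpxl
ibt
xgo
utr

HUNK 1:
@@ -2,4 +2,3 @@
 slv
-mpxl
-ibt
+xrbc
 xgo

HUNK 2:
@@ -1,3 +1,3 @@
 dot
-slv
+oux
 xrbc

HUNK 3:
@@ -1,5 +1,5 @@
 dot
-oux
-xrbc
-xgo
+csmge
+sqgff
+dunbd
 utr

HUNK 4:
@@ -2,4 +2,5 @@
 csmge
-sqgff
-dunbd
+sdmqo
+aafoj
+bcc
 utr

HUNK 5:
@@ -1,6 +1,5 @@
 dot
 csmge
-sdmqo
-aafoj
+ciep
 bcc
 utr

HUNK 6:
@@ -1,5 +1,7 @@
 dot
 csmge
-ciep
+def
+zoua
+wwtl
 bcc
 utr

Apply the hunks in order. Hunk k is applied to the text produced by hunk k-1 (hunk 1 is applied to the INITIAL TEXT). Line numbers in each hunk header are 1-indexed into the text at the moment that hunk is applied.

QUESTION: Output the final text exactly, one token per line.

Answer: dot
csmge
def
zoua
wwtl
bcc
utr

Derivation:
Hunk 1: at line 2 remove [mpxl,ibt] add [xrbc] -> 5 lines: dot slv xrbc xgo utr
Hunk 2: at line 1 remove [slv] add [oux] -> 5 lines: dot oux xrbc xgo utr
Hunk 3: at line 1 remove [oux,xrbc,xgo] add [csmge,sqgff,dunbd] -> 5 lines: dot csmge sqgff dunbd utr
Hunk 4: at line 2 remove [sqgff,dunbd] add [sdmqo,aafoj,bcc] -> 6 lines: dot csmge sdmqo aafoj bcc utr
Hunk 5: at line 1 remove [sdmqo,aafoj] add [ciep] -> 5 lines: dot csmge ciep bcc utr
Hunk 6: at line 1 remove [ciep] add [def,zoua,wwtl] -> 7 lines: dot csmge def zoua wwtl bcc utr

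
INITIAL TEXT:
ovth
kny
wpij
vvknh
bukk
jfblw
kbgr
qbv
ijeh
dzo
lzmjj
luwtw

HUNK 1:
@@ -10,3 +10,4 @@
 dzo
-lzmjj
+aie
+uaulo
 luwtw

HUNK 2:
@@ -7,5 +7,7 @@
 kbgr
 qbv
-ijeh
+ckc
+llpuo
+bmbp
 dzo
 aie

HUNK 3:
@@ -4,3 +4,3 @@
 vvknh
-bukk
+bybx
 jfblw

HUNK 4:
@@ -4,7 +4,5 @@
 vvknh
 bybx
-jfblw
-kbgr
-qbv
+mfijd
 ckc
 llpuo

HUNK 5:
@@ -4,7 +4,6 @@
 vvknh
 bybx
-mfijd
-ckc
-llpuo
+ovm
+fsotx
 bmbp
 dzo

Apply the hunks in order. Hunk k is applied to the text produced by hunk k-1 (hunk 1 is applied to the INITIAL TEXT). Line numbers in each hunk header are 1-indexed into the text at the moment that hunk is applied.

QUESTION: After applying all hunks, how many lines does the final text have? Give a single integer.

Answer: 12

Derivation:
Hunk 1: at line 10 remove [lzmjj] add [aie,uaulo] -> 13 lines: ovth kny wpij vvknh bukk jfblw kbgr qbv ijeh dzo aie uaulo luwtw
Hunk 2: at line 7 remove [ijeh] add [ckc,llpuo,bmbp] -> 15 lines: ovth kny wpij vvknh bukk jfblw kbgr qbv ckc llpuo bmbp dzo aie uaulo luwtw
Hunk 3: at line 4 remove [bukk] add [bybx] -> 15 lines: ovth kny wpij vvknh bybx jfblw kbgr qbv ckc llpuo bmbp dzo aie uaulo luwtw
Hunk 4: at line 4 remove [jfblw,kbgr,qbv] add [mfijd] -> 13 lines: ovth kny wpij vvknh bybx mfijd ckc llpuo bmbp dzo aie uaulo luwtw
Hunk 5: at line 4 remove [mfijd,ckc,llpuo] add [ovm,fsotx] -> 12 lines: ovth kny wpij vvknh bybx ovm fsotx bmbp dzo aie uaulo luwtw
Final line count: 12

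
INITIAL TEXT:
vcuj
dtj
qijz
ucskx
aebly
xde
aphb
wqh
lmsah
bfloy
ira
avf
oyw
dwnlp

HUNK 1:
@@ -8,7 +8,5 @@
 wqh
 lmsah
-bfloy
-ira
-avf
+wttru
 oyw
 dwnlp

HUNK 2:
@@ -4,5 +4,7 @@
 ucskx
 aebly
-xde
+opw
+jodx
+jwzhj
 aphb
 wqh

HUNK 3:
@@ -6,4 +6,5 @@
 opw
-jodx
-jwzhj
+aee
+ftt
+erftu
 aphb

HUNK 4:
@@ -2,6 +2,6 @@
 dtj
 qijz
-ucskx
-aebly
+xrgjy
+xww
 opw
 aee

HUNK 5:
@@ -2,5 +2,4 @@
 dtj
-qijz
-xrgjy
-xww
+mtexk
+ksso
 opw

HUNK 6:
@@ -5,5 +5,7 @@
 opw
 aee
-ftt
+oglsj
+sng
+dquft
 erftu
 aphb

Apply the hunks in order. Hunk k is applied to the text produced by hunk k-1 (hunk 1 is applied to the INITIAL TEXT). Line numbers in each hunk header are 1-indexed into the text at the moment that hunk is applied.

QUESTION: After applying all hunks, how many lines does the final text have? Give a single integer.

Answer: 16

Derivation:
Hunk 1: at line 8 remove [bfloy,ira,avf] add [wttru] -> 12 lines: vcuj dtj qijz ucskx aebly xde aphb wqh lmsah wttru oyw dwnlp
Hunk 2: at line 4 remove [xde] add [opw,jodx,jwzhj] -> 14 lines: vcuj dtj qijz ucskx aebly opw jodx jwzhj aphb wqh lmsah wttru oyw dwnlp
Hunk 3: at line 6 remove [jodx,jwzhj] add [aee,ftt,erftu] -> 15 lines: vcuj dtj qijz ucskx aebly opw aee ftt erftu aphb wqh lmsah wttru oyw dwnlp
Hunk 4: at line 2 remove [ucskx,aebly] add [xrgjy,xww] -> 15 lines: vcuj dtj qijz xrgjy xww opw aee ftt erftu aphb wqh lmsah wttru oyw dwnlp
Hunk 5: at line 2 remove [qijz,xrgjy,xww] add [mtexk,ksso] -> 14 lines: vcuj dtj mtexk ksso opw aee ftt erftu aphb wqh lmsah wttru oyw dwnlp
Hunk 6: at line 5 remove [ftt] add [oglsj,sng,dquft] -> 16 lines: vcuj dtj mtexk ksso opw aee oglsj sng dquft erftu aphb wqh lmsah wttru oyw dwnlp
Final line count: 16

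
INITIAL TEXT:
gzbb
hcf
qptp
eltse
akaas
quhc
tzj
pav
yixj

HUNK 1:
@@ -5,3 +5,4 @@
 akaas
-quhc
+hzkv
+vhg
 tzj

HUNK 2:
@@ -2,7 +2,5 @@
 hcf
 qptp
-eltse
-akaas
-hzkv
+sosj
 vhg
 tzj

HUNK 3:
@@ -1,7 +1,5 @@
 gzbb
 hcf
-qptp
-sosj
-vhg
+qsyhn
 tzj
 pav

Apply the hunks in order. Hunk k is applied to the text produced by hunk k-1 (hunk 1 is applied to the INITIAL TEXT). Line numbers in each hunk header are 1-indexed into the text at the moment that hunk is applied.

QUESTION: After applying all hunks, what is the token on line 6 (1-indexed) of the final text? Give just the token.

Hunk 1: at line 5 remove [quhc] add [hzkv,vhg] -> 10 lines: gzbb hcf qptp eltse akaas hzkv vhg tzj pav yixj
Hunk 2: at line 2 remove [eltse,akaas,hzkv] add [sosj] -> 8 lines: gzbb hcf qptp sosj vhg tzj pav yixj
Hunk 3: at line 1 remove [qptp,sosj,vhg] add [qsyhn] -> 6 lines: gzbb hcf qsyhn tzj pav yixj
Final line 6: yixj

Answer: yixj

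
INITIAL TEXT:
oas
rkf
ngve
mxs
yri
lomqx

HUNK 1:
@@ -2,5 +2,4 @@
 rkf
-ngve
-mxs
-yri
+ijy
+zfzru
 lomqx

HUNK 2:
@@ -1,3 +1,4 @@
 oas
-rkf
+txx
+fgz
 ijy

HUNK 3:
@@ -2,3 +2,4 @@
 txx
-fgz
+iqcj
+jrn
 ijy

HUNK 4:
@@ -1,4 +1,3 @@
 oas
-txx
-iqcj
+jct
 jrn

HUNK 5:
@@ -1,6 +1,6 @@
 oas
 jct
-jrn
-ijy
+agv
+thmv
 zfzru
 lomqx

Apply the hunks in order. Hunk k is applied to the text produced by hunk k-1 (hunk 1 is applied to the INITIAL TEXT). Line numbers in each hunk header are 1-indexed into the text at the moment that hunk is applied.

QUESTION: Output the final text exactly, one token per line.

Answer: oas
jct
agv
thmv
zfzru
lomqx

Derivation:
Hunk 1: at line 2 remove [ngve,mxs,yri] add [ijy,zfzru] -> 5 lines: oas rkf ijy zfzru lomqx
Hunk 2: at line 1 remove [rkf] add [txx,fgz] -> 6 lines: oas txx fgz ijy zfzru lomqx
Hunk 3: at line 2 remove [fgz] add [iqcj,jrn] -> 7 lines: oas txx iqcj jrn ijy zfzru lomqx
Hunk 4: at line 1 remove [txx,iqcj] add [jct] -> 6 lines: oas jct jrn ijy zfzru lomqx
Hunk 5: at line 1 remove [jrn,ijy] add [agv,thmv] -> 6 lines: oas jct agv thmv zfzru lomqx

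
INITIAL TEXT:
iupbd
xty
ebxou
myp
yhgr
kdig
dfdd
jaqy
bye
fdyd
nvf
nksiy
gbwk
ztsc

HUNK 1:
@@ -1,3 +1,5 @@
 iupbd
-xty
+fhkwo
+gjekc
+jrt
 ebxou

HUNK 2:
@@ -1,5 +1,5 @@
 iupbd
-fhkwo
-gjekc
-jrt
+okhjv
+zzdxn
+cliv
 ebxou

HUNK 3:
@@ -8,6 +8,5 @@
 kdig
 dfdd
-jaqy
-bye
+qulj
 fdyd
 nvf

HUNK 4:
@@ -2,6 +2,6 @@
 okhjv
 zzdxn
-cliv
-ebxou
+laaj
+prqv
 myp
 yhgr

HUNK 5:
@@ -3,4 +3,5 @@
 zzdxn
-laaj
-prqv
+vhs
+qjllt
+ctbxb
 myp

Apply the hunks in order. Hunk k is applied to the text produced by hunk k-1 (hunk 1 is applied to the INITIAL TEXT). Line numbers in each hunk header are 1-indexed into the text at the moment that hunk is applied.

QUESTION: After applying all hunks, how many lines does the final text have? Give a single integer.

Hunk 1: at line 1 remove [xty] add [fhkwo,gjekc,jrt] -> 16 lines: iupbd fhkwo gjekc jrt ebxou myp yhgr kdig dfdd jaqy bye fdyd nvf nksiy gbwk ztsc
Hunk 2: at line 1 remove [fhkwo,gjekc,jrt] add [okhjv,zzdxn,cliv] -> 16 lines: iupbd okhjv zzdxn cliv ebxou myp yhgr kdig dfdd jaqy bye fdyd nvf nksiy gbwk ztsc
Hunk 3: at line 8 remove [jaqy,bye] add [qulj] -> 15 lines: iupbd okhjv zzdxn cliv ebxou myp yhgr kdig dfdd qulj fdyd nvf nksiy gbwk ztsc
Hunk 4: at line 2 remove [cliv,ebxou] add [laaj,prqv] -> 15 lines: iupbd okhjv zzdxn laaj prqv myp yhgr kdig dfdd qulj fdyd nvf nksiy gbwk ztsc
Hunk 5: at line 3 remove [laaj,prqv] add [vhs,qjllt,ctbxb] -> 16 lines: iupbd okhjv zzdxn vhs qjllt ctbxb myp yhgr kdig dfdd qulj fdyd nvf nksiy gbwk ztsc
Final line count: 16

Answer: 16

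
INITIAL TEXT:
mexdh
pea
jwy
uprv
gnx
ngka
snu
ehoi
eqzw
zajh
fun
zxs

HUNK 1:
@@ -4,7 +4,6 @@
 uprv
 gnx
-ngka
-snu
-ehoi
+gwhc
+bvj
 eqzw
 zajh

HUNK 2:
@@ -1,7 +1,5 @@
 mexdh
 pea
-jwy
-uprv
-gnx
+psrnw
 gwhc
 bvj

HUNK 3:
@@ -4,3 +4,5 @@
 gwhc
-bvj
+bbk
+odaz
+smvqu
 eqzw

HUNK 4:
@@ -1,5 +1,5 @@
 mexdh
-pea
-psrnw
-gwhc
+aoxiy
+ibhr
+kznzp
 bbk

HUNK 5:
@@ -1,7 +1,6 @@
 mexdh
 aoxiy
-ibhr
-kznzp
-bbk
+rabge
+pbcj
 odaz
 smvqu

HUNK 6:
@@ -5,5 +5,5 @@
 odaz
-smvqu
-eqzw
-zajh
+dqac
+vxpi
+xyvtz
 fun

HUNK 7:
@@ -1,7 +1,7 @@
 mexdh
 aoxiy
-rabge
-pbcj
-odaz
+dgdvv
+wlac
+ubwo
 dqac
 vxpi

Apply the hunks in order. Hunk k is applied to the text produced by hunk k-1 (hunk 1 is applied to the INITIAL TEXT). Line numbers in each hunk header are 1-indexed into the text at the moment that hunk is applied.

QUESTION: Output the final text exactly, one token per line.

Answer: mexdh
aoxiy
dgdvv
wlac
ubwo
dqac
vxpi
xyvtz
fun
zxs

Derivation:
Hunk 1: at line 4 remove [ngka,snu,ehoi] add [gwhc,bvj] -> 11 lines: mexdh pea jwy uprv gnx gwhc bvj eqzw zajh fun zxs
Hunk 2: at line 1 remove [jwy,uprv,gnx] add [psrnw] -> 9 lines: mexdh pea psrnw gwhc bvj eqzw zajh fun zxs
Hunk 3: at line 4 remove [bvj] add [bbk,odaz,smvqu] -> 11 lines: mexdh pea psrnw gwhc bbk odaz smvqu eqzw zajh fun zxs
Hunk 4: at line 1 remove [pea,psrnw,gwhc] add [aoxiy,ibhr,kznzp] -> 11 lines: mexdh aoxiy ibhr kznzp bbk odaz smvqu eqzw zajh fun zxs
Hunk 5: at line 1 remove [ibhr,kznzp,bbk] add [rabge,pbcj] -> 10 lines: mexdh aoxiy rabge pbcj odaz smvqu eqzw zajh fun zxs
Hunk 6: at line 5 remove [smvqu,eqzw,zajh] add [dqac,vxpi,xyvtz] -> 10 lines: mexdh aoxiy rabge pbcj odaz dqac vxpi xyvtz fun zxs
Hunk 7: at line 1 remove [rabge,pbcj,odaz] add [dgdvv,wlac,ubwo] -> 10 lines: mexdh aoxiy dgdvv wlac ubwo dqac vxpi xyvtz fun zxs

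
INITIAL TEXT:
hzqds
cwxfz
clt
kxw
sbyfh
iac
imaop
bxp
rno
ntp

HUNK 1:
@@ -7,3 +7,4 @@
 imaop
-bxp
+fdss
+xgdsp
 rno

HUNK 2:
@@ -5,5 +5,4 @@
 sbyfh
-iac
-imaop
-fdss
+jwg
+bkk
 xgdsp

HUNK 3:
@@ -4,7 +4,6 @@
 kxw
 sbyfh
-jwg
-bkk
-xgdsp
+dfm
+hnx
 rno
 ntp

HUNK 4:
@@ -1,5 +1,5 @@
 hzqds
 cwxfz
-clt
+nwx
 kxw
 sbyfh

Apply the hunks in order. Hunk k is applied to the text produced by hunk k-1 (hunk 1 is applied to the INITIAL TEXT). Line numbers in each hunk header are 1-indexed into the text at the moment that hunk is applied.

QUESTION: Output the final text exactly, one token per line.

Hunk 1: at line 7 remove [bxp] add [fdss,xgdsp] -> 11 lines: hzqds cwxfz clt kxw sbyfh iac imaop fdss xgdsp rno ntp
Hunk 2: at line 5 remove [iac,imaop,fdss] add [jwg,bkk] -> 10 lines: hzqds cwxfz clt kxw sbyfh jwg bkk xgdsp rno ntp
Hunk 3: at line 4 remove [jwg,bkk,xgdsp] add [dfm,hnx] -> 9 lines: hzqds cwxfz clt kxw sbyfh dfm hnx rno ntp
Hunk 4: at line 1 remove [clt] add [nwx] -> 9 lines: hzqds cwxfz nwx kxw sbyfh dfm hnx rno ntp

Answer: hzqds
cwxfz
nwx
kxw
sbyfh
dfm
hnx
rno
ntp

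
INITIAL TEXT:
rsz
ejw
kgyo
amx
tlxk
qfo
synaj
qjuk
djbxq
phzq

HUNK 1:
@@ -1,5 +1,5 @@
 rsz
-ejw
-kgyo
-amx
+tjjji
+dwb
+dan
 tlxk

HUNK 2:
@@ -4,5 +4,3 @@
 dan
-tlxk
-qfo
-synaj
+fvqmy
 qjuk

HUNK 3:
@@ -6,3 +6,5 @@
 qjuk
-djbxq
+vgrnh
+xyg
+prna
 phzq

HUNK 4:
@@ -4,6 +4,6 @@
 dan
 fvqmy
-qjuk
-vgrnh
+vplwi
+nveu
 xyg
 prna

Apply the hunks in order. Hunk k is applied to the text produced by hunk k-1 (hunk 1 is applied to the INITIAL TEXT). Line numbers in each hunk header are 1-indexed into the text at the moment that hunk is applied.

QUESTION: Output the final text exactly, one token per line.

Hunk 1: at line 1 remove [ejw,kgyo,amx] add [tjjji,dwb,dan] -> 10 lines: rsz tjjji dwb dan tlxk qfo synaj qjuk djbxq phzq
Hunk 2: at line 4 remove [tlxk,qfo,synaj] add [fvqmy] -> 8 lines: rsz tjjji dwb dan fvqmy qjuk djbxq phzq
Hunk 3: at line 6 remove [djbxq] add [vgrnh,xyg,prna] -> 10 lines: rsz tjjji dwb dan fvqmy qjuk vgrnh xyg prna phzq
Hunk 4: at line 4 remove [qjuk,vgrnh] add [vplwi,nveu] -> 10 lines: rsz tjjji dwb dan fvqmy vplwi nveu xyg prna phzq

Answer: rsz
tjjji
dwb
dan
fvqmy
vplwi
nveu
xyg
prna
phzq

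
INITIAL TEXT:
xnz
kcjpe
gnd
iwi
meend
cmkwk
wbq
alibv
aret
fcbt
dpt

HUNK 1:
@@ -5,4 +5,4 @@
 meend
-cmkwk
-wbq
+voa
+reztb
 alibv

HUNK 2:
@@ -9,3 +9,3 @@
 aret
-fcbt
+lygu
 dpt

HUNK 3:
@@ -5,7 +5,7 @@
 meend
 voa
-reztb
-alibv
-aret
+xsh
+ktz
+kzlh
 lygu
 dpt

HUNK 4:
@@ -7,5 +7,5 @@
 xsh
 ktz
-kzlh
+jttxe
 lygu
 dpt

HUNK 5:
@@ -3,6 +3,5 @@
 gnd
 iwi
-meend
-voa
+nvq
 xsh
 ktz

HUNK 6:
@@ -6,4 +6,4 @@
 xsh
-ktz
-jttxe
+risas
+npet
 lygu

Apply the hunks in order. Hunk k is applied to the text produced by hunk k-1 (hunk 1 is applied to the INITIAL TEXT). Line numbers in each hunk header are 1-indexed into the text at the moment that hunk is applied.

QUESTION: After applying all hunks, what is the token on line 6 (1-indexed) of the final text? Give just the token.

Answer: xsh

Derivation:
Hunk 1: at line 5 remove [cmkwk,wbq] add [voa,reztb] -> 11 lines: xnz kcjpe gnd iwi meend voa reztb alibv aret fcbt dpt
Hunk 2: at line 9 remove [fcbt] add [lygu] -> 11 lines: xnz kcjpe gnd iwi meend voa reztb alibv aret lygu dpt
Hunk 3: at line 5 remove [reztb,alibv,aret] add [xsh,ktz,kzlh] -> 11 lines: xnz kcjpe gnd iwi meend voa xsh ktz kzlh lygu dpt
Hunk 4: at line 7 remove [kzlh] add [jttxe] -> 11 lines: xnz kcjpe gnd iwi meend voa xsh ktz jttxe lygu dpt
Hunk 5: at line 3 remove [meend,voa] add [nvq] -> 10 lines: xnz kcjpe gnd iwi nvq xsh ktz jttxe lygu dpt
Hunk 6: at line 6 remove [ktz,jttxe] add [risas,npet] -> 10 lines: xnz kcjpe gnd iwi nvq xsh risas npet lygu dpt
Final line 6: xsh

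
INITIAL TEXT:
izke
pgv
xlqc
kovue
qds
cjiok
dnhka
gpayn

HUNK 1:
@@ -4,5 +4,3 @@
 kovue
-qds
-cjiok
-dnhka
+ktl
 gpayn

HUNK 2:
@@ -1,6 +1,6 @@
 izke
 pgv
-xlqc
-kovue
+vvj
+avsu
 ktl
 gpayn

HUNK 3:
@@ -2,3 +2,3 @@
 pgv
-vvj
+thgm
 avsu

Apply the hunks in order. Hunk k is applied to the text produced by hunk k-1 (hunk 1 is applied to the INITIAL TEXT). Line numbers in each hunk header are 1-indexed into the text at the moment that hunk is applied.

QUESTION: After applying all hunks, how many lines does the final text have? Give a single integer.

Hunk 1: at line 4 remove [qds,cjiok,dnhka] add [ktl] -> 6 lines: izke pgv xlqc kovue ktl gpayn
Hunk 2: at line 1 remove [xlqc,kovue] add [vvj,avsu] -> 6 lines: izke pgv vvj avsu ktl gpayn
Hunk 3: at line 2 remove [vvj] add [thgm] -> 6 lines: izke pgv thgm avsu ktl gpayn
Final line count: 6

Answer: 6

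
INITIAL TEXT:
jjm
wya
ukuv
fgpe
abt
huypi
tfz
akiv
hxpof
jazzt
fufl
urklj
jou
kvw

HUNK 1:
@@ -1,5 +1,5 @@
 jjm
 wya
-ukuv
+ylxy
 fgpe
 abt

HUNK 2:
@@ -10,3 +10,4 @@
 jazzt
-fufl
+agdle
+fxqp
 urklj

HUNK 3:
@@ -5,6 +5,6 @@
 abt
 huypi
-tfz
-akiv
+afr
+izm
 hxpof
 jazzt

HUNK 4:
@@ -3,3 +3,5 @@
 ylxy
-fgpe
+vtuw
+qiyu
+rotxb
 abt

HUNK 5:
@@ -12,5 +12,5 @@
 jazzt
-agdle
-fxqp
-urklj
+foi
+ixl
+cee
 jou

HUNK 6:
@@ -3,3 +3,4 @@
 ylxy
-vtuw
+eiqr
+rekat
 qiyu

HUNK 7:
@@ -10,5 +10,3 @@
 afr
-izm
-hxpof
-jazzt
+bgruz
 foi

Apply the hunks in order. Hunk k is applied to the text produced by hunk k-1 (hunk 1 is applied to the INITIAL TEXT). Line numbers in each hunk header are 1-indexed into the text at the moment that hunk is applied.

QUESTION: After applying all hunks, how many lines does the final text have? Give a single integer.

Answer: 16

Derivation:
Hunk 1: at line 1 remove [ukuv] add [ylxy] -> 14 lines: jjm wya ylxy fgpe abt huypi tfz akiv hxpof jazzt fufl urklj jou kvw
Hunk 2: at line 10 remove [fufl] add [agdle,fxqp] -> 15 lines: jjm wya ylxy fgpe abt huypi tfz akiv hxpof jazzt agdle fxqp urklj jou kvw
Hunk 3: at line 5 remove [tfz,akiv] add [afr,izm] -> 15 lines: jjm wya ylxy fgpe abt huypi afr izm hxpof jazzt agdle fxqp urklj jou kvw
Hunk 4: at line 3 remove [fgpe] add [vtuw,qiyu,rotxb] -> 17 lines: jjm wya ylxy vtuw qiyu rotxb abt huypi afr izm hxpof jazzt agdle fxqp urklj jou kvw
Hunk 5: at line 12 remove [agdle,fxqp,urklj] add [foi,ixl,cee] -> 17 lines: jjm wya ylxy vtuw qiyu rotxb abt huypi afr izm hxpof jazzt foi ixl cee jou kvw
Hunk 6: at line 3 remove [vtuw] add [eiqr,rekat] -> 18 lines: jjm wya ylxy eiqr rekat qiyu rotxb abt huypi afr izm hxpof jazzt foi ixl cee jou kvw
Hunk 7: at line 10 remove [izm,hxpof,jazzt] add [bgruz] -> 16 lines: jjm wya ylxy eiqr rekat qiyu rotxb abt huypi afr bgruz foi ixl cee jou kvw
Final line count: 16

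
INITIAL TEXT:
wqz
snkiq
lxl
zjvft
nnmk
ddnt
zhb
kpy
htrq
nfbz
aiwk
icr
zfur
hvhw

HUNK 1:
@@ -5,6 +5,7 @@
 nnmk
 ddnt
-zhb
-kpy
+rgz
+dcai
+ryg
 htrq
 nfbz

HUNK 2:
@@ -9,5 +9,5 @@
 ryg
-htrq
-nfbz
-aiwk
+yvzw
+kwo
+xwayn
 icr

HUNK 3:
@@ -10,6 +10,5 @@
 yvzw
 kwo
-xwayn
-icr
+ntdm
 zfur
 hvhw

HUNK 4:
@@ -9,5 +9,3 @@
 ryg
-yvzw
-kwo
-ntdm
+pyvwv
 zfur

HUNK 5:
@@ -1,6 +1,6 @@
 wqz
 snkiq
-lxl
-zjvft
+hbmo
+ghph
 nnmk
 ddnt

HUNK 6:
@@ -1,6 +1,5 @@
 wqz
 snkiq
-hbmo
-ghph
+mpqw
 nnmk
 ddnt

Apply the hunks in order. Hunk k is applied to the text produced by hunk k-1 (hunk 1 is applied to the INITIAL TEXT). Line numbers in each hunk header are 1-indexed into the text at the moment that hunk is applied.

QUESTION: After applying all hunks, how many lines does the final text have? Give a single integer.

Hunk 1: at line 5 remove [zhb,kpy] add [rgz,dcai,ryg] -> 15 lines: wqz snkiq lxl zjvft nnmk ddnt rgz dcai ryg htrq nfbz aiwk icr zfur hvhw
Hunk 2: at line 9 remove [htrq,nfbz,aiwk] add [yvzw,kwo,xwayn] -> 15 lines: wqz snkiq lxl zjvft nnmk ddnt rgz dcai ryg yvzw kwo xwayn icr zfur hvhw
Hunk 3: at line 10 remove [xwayn,icr] add [ntdm] -> 14 lines: wqz snkiq lxl zjvft nnmk ddnt rgz dcai ryg yvzw kwo ntdm zfur hvhw
Hunk 4: at line 9 remove [yvzw,kwo,ntdm] add [pyvwv] -> 12 lines: wqz snkiq lxl zjvft nnmk ddnt rgz dcai ryg pyvwv zfur hvhw
Hunk 5: at line 1 remove [lxl,zjvft] add [hbmo,ghph] -> 12 lines: wqz snkiq hbmo ghph nnmk ddnt rgz dcai ryg pyvwv zfur hvhw
Hunk 6: at line 1 remove [hbmo,ghph] add [mpqw] -> 11 lines: wqz snkiq mpqw nnmk ddnt rgz dcai ryg pyvwv zfur hvhw
Final line count: 11

Answer: 11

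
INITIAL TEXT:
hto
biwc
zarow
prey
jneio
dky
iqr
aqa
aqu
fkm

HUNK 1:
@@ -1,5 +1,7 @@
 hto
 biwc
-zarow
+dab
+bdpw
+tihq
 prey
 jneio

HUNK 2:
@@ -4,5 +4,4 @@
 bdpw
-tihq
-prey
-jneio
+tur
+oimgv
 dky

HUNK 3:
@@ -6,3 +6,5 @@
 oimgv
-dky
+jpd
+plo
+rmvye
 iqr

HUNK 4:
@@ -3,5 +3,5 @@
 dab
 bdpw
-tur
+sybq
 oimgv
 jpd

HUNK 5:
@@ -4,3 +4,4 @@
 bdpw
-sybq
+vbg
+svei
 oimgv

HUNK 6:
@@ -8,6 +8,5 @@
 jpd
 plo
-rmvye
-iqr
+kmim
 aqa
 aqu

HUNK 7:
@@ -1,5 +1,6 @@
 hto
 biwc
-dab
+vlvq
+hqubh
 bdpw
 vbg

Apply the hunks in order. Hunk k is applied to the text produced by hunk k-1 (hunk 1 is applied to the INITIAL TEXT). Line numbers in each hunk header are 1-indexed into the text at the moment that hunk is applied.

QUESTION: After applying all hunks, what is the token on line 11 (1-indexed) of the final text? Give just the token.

Answer: kmim

Derivation:
Hunk 1: at line 1 remove [zarow] add [dab,bdpw,tihq] -> 12 lines: hto biwc dab bdpw tihq prey jneio dky iqr aqa aqu fkm
Hunk 2: at line 4 remove [tihq,prey,jneio] add [tur,oimgv] -> 11 lines: hto biwc dab bdpw tur oimgv dky iqr aqa aqu fkm
Hunk 3: at line 6 remove [dky] add [jpd,plo,rmvye] -> 13 lines: hto biwc dab bdpw tur oimgv jpd plo rmvye iqr aqa aqu fkm
Hunk 4: at line 3 remove [tur] add [sybq] -> 13 lines: hto biwc dab bdpw sybq oimgv jpd plo rmvye iqr aqa aqu fkm
Hunk 5: at line 4 remove [sybq] add [vbg,svei] -> 14 lines: hto biwc dab bdpw vbg svei oimgv jpd plo rmvye iqr aqa aqu fkm
Hunk 6: at line 8 remove [rmvye,iqr] add [kmim] -> 13 lines: hto biwc dab bdpw vbg svei oimgv jpd plo kmim aqa aqu fkm
Hunk 7: at line 1 remove [dab] add [vlvq,hqubh] -> 14 lines: hto biwc vlvq hqubh bdpw vbg svei oimgv jpd plo kmim aqa aqu fkm
Final line 11: kmim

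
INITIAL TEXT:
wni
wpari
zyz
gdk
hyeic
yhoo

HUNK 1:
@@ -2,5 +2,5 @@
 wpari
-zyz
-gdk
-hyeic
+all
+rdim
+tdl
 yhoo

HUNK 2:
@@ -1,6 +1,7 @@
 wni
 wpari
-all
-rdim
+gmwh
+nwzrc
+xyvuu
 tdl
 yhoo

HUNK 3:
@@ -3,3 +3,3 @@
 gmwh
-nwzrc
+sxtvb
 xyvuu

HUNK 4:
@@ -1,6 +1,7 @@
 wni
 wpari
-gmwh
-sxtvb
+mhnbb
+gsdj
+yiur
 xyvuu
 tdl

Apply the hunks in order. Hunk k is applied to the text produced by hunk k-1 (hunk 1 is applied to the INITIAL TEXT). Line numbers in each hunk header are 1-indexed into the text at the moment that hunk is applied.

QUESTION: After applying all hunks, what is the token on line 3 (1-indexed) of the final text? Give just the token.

Hunk 1: at line 2 remove [zyz,gdk,hyeic] add [all,rdim,tdl] -> 6 lines: wni wpari all rdim tdl yhoo
Hunk 2: at line 1 remove [all,rdim] add [gmwh,nwzrc,xyvuu] -> 7 lines: wni wpari gmwh nwzrc xyvuu tdl yhoo
Hunk 3: at line 3 remove [nwzrc] add [sxtvb] -> 7 lines: wni wpari gmwh sxtvb xyvuu tdl yhoo
Hunk 4: at line 1 remove [gmwh,sxtvb] add [mhnbb,gsdj,yiur] -> 8 lines: wni wpari mhnbb gsdj yiur xyvuu tdl yhoo
Final line 3: mhnbb

Answer: mhnbb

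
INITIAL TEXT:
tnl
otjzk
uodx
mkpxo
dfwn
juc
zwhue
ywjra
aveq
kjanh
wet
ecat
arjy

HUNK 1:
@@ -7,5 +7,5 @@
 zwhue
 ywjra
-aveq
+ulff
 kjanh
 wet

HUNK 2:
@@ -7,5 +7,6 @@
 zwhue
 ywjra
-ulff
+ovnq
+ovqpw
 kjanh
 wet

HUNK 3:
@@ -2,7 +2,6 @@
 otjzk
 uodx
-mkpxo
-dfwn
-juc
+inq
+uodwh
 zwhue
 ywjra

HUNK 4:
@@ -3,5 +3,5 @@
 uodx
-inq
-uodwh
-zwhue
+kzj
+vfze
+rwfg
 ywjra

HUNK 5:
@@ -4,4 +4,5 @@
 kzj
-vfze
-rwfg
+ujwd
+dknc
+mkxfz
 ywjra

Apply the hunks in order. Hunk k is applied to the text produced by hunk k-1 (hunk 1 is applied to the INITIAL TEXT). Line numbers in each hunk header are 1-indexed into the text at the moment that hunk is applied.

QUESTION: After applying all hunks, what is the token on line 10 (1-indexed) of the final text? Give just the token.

Answer: ovqpw

Derivation:
Hunk 1: at line 7 remove [aveq] add [ulff] -> 13 lines: tnl otjzk uodx mkpxo dfwn juc zwhue ywjra ulff kjanh wet ecat arjy
Hunk 2: at line 7 remove [ulff] add [ovnq,ovqpw] -> 14 lines: tnl otjzk uodx mkpxo dfwn juc zwhue ywjra ovnq ovqpw kjanh wet ecat arjy
Hunk 3: at line 2 remove [mkpxo,dfwn,juc] add [inq,uodwh] -> 13 lines: tnl otjzk uodx inq uodwh zwhue ywjra ovnq ovqpw kjanh wet ecat arjy
Hunk 4: at line 3 remove [inq,uodwh,zwhue] add [kzj,vfze,rwfg] -> 13 lines: tnl otjzk uodx kzj vfze rwfg ywjra ovnq ovqpw kjanh wet ecat arjy
Hunk 5: at line 4 remove [vfze,rwfg] add [ujwd,dknc,mkxfz] -> 14 lines: tnl otjzk uodx kzj ujwd dknc mkxfz ywjra ovnq ovqpw kjanh wet ecat arjy
Final line 10: ovqpw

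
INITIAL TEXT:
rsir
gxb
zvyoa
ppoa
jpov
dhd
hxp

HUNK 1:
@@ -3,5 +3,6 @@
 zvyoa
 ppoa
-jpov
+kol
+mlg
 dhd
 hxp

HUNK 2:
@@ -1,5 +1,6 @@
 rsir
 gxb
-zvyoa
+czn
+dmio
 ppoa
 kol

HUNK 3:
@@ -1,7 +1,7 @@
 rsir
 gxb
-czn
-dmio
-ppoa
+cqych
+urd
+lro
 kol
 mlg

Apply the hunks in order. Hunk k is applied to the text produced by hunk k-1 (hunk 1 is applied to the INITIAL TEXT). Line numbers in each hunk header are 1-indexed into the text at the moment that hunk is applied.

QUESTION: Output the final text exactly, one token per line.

Answer: rsir
gxb
cqych
urd
lro
kol
mlg
dhd
hxp

Derivation:
Hunk 1: at line 3 remove [jpov] add [kol,mlg] -> 8 lines: rsir gxb zvyoa ppoa kol mlg dhd hxp
Hunk 2: at line 1 remove [zvyoa] add [czn,dmio] -> 9 lines: rsir gxb czn dmio ppoa kol mlg dhd hxp
Hunk 3: at line 1 remove [czn,dmio,ppoa] add [cqych,urd,lro] -> 9 lines: rsir gxb cqych urd lro kol mlg dhd hxp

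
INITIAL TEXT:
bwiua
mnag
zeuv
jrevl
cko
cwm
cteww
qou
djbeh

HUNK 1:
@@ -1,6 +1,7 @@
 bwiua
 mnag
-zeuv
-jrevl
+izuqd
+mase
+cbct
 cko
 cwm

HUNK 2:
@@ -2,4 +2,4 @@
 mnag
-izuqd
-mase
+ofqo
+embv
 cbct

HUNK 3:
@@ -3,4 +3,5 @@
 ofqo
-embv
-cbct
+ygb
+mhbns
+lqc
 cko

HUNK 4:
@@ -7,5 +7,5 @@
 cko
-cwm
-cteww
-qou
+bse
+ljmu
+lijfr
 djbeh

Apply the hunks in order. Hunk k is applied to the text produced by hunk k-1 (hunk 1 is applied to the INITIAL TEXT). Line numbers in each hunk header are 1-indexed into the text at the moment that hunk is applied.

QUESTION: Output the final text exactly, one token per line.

Hunk 1: at line 1 remove [zeuv,jrevl] add [izuqd,mase,cbct] -> 10 lines: bwiua mnag izuqd mase cbct cko cwm cteww qou djbeh
Hunk 2: at line 2 remove [izuqd,mase] add [ofqo,embv] -> 10 lines: bwiua mnag ofqo embv cbct cko cwm cteww qou djbeh
Hunk 3: at line 3 remove [embv,cbct] add [ygb,mhbns,lqc] -> 11 lines: bwiua mnag ofqo ygb mhbns lqc cko cwm cteww qou djbeh
Hunk 4: at line 7 remove [cwm,cteww,qou] add [bse,ljmu,lijfr] -> 11 lines: bwiua mnag ofqo ygb mhbns lqc cko bse ljmu lijfr djbeh

Answer: bwiua
mnag
ofqo
ygb
mhbns
lqc
cko
bse
ljmu
lijfr
djbeh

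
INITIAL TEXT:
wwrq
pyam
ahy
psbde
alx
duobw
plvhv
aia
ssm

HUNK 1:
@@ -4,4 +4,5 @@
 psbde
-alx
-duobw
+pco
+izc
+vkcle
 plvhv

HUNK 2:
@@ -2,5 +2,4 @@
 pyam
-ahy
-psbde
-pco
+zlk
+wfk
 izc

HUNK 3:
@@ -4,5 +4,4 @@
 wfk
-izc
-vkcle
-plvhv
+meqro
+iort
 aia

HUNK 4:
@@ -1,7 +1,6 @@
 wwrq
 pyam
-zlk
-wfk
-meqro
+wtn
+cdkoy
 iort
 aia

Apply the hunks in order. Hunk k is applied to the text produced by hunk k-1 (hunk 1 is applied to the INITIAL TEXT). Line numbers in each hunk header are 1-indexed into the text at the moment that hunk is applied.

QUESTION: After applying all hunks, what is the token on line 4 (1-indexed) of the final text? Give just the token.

Answer: cdkoy

Derivation:
Hunk 1: at line 4 remove [alx,duobw] add [pco,izc,vkcle] -> 10 lines: wwrq pyam ahy psbde pco izc vkcle plvhv aia ssm
Hunk 2: at line 2 remove [ahy,psbde,pco] add [zlk,wfk] -> 9 lines: wwrq pyam zlk wfk izc vkcle plvhv aia ssm
Hunk 3: at line 4 remove [izc,vkcle,plvhv] add [meqro,iort] -> 8 lines: wwrq pyam zlk wfk meqro iort aia ssm
Hunk 4: at line 1 remove [zlk,wfk,meqro] add [wtn,cdkoy] -> 7 lines: wwrq pyam wtn cdkoy iort aia ssm
Final line 4: cdkoy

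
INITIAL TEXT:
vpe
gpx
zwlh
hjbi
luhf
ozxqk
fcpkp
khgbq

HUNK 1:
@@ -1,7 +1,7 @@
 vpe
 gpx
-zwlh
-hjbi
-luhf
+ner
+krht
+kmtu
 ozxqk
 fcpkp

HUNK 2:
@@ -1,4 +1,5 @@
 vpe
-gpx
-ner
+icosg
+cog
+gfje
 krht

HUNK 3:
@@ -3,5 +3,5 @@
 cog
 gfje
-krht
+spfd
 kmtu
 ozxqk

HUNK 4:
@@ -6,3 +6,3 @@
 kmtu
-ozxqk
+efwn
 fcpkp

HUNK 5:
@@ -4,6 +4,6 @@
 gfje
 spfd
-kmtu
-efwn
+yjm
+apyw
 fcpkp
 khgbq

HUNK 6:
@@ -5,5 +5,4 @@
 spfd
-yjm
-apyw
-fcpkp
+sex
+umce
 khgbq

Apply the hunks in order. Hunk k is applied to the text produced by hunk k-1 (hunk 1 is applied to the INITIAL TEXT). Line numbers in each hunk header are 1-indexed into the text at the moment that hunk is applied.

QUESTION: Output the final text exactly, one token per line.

Answer: vpe
icosg
cog
gfje
spfd
sex
umce
khgbq

Derivation:
Hunk 1: at line 1 remove [zwlh,hjbi,luhf] add [ner,krht,kmtu] -> 8 lines: vpe gpx ner krht kmtu ozxqk fcpkp khgbq
Hunk 2: at line 1 remove [gpx,ner] add [icosg,cog,gfje] -> 9 lines: vpe icosg cog gfje krht kmtu ozxqk fcpkp khgbq
Hunk 3: at line 3 remove [krht] add [spfd] -> 9 lines: vpe icosg cog gfje spfd kmtu ozxqk fcpkp khgbq
Hunk 4: at line 6 remove [ozxqk] add [efwn] -> 9 lines: vpe icosg cog gfje spfd kmtu efwn fcpkp khgbq
Hunk 5: at line 4 remove [kmtu,efwn] add [yjm,apyw] -> 9 lines: vpe icosg cog gfje spfd yjm apyw fcpkp khgbq
Hunk 6: at line 5 remove [yjm,apyw,fcpkp] add [sex,umce] -> 8 lines: vpe icosg cog gfje spfd sex umce khgbq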